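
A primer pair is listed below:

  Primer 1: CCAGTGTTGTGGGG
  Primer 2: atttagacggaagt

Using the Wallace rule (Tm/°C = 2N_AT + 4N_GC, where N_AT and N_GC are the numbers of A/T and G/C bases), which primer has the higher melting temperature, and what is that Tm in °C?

Primer 1, 46°C

Primer 1: A+T=5, G+C=9 → Tm = 2(5)+4(9) = 46°C
Primer 2: A+T=9, G+C=5 → Tm = 2(9)+4(5) = 38°C
46°C vs 38°C → primer 1 is higher.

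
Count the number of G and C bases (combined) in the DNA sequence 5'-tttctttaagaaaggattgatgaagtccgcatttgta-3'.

Scanning the sequence gives A=11, C=4, T=14, G=8.
G+C = 8 + 4 = 12

12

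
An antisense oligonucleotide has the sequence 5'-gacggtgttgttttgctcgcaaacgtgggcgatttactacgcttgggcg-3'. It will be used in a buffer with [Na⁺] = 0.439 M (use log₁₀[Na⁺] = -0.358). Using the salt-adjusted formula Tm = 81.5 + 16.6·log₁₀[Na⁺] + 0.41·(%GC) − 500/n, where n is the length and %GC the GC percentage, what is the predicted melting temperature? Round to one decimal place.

Length n = 49. T=15, A=7, C=10, G=17
G+C = 27, so %GC = 27/49 × 100 = 55.102%
Salt term: 16.6 × (-0.358) = -5.943
GC term: 0.41 × 55.102 = 22.592; length term: −500/49 = −10.204
Tm = 81.5 + (-5.943) + 22.592 − 10.204 = 87.945 → 87.9°C

87.9°C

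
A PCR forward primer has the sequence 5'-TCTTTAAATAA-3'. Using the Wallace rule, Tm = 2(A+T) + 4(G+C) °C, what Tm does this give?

24°C

Scanning the sequence gives T=5, A=5, G=0, C=1.
A+T = 10, G+C = 1
Tm = 4·1 + 2·10 = 4 + 20 = 24°C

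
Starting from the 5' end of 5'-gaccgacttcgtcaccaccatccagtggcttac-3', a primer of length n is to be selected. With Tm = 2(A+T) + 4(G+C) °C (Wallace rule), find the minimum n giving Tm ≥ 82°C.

First 25 bases: GACCGACTTCGTCACCACCATCCAG → Tm = 80°C (< 82°C)
First 26 bases: GACCGACTTCGTCACCACCATCCAGT → Tm = 82°C (≥ 82°C)
Since every base adds ≥2°C, Tm only increases with n, so the threshold is first crossed at n = 26.

n = 26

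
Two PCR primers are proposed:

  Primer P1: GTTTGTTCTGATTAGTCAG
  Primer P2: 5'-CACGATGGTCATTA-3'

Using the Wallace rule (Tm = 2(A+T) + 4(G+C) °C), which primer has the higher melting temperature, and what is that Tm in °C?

Primer P1: A+T=12, G+C=7 → Tm = 2(12)+4(7) = 52°C
Primer P2: A+T=8, G+C=6 → Tm = 2(8)+4(6) = 40°C
52°C vs 40°C → primer P1 is higher.

Primer P1, 52°C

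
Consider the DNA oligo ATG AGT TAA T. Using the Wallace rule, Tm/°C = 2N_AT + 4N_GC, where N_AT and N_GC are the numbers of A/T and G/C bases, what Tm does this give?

Scanning the sequence gives A=4, T=4, C=0, G=2.
AT pairs contribute 8, GC pairs contribute 2.
Tm = 2×8 + 4×2 = 24°C

24°C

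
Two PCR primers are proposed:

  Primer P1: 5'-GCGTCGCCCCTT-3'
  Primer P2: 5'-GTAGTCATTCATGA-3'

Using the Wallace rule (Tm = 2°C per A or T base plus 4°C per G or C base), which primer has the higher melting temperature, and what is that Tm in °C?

Primer P1: A+T=3, G+C=9 → Tm = 2(3)+4(9) = 42°C
Primer P2: A+T=9, G+C=5 → Tm = 2(9)+4(5) = 38°C
42°C vs 38°C → primer P1 is higher.

Primer P1, 42°C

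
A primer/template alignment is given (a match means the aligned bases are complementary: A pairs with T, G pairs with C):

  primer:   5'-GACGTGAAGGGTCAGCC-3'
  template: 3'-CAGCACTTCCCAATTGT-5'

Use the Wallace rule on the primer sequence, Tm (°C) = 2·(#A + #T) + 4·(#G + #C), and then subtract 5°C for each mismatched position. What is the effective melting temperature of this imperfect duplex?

Primer base counts: A=4, T=2, G=7, C=4 → A+T=6, G+C=11
Perfect-match Tm = 2(6) + 4(11) = 12 + 44 = 56°C
Mismatches (positions where the bases are not complementary): 4 (at positions 2, 13, 15, 17)
Effective Tm = 56 − 4×5 = 56 − 20 = 36°C

36°C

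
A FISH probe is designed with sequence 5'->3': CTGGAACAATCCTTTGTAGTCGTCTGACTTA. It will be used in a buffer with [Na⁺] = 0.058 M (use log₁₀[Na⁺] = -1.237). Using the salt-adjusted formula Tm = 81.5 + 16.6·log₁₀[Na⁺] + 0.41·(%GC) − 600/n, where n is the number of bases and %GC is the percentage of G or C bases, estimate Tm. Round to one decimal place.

58.8°C

Length n = 31. Base counts: A=7, G=6, C=7, T=11
G+C = 13, so %GC = 13/31 × 100 = 41.935%
Salt term: 16.6 × (-1.237) = -20.534
GC term: 0.41 × 41.935 = 17.193; length term: −600/31 = −19.355
Tm = 81.5 + (-20.534) + 17.193 − 19.355 = 58.804 → 58.8°C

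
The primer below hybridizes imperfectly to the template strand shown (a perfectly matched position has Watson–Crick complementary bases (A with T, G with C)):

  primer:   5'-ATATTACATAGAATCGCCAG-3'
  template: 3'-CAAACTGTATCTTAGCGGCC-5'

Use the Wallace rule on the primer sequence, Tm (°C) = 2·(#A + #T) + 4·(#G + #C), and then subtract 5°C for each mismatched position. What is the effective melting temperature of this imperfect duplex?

34°C

Primer base counts: A=8, T=5, G=3, C=4 → A+T=13, G+C=7
Perfect-match Tm = 2(13) + 4(7) = 26 + 28 = 54°C
Mismatches (positions where the bases are not complementary): 4 (at positions 1, 3, 5, 19)
Effective Tm = 54 − 4×5 = 54 − 20 = 34°C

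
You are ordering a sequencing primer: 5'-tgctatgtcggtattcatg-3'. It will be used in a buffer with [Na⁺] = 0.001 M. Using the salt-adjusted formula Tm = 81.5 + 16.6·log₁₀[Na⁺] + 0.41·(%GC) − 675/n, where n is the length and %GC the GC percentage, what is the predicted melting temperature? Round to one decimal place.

Length n = 19. Counting bases: G=5, A=3, C=3, T=8
G+C = 8, so %GC = 8/19 × 100 = 42.105%
Salt term: 16.6 × (-3) = -49.8
GC term: 0.41 × 42.105 = 17.263; length term: −675/19 = −35.526
Tm = 81.5 + (-49.8) + 17.263 − 35.526 = 13.437 → 13.4°C

13.4°C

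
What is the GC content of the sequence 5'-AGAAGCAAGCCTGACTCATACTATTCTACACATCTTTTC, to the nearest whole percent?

38%

T=12, G=4, C=11, A=12
G+C = 4 + 11 = 15 out of 39 bases
%GC = 15/39 × 100 = 38.46% ≈ 38%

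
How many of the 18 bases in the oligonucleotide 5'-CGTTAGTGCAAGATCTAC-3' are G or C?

Scanning the sequence gives G=4, T=5, A=5, C=4.
G+C = 4 + 4 = 8

8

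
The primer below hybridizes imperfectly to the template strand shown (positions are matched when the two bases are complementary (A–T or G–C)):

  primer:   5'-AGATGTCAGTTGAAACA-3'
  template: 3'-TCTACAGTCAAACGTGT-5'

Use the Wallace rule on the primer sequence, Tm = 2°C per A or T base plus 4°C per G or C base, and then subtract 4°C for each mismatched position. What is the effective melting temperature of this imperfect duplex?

Primer base counts: A=7, T=4, G=4, C=2 → A+T=11, G+C=6
Perfect-match Tm = 2(11) + 4(6) = 22 + 24 = 46°C
Mismatches (positions where the bases are not complementary): 3 (at positions 12, 13, 14)
Effective Tm = 46 − 3×4 = 46 − 12 = 34°C

34°C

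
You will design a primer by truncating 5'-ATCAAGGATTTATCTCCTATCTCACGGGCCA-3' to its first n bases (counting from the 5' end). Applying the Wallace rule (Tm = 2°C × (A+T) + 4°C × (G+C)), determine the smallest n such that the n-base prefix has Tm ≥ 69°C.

n = 26

First 25 bases: ATCAAGGATTTATCTCCTATCTCAC → Tm = 68°C (< 69°C)
First 26 bases: ATCAAGGATTTATCTCCTATCTCACG → Tm = 72°C (≥ 69°C)
Each additional base adds 2°C (A/T) or 4°C (G/C), so Tm is non-decreasing in n; n = 26 is the first length to reach 69°C.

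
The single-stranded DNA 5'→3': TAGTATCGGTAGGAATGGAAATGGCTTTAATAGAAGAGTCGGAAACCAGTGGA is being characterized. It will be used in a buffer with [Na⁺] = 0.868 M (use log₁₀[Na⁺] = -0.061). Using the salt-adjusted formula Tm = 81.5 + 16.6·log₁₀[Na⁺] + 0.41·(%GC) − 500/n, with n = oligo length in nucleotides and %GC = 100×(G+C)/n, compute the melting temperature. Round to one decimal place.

Length n = 53. Base counts: A=19, C=5, T=12, G=17
G+C = 22, so %GC = 22/53 × 100 = 41.509%
Salt term: 16.6 × (-0.061) = -1.013
GC term: 0.41 × 41.509 = 17.019; length term: −500/53 = −9.434
Tm = 81.5 + (-1.013) + 17.019 − 9.434 = 88.072 → 88.1°C

88.1°C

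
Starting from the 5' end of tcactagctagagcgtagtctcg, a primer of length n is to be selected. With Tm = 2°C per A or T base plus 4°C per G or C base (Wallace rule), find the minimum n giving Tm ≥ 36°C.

First 12 bases: TCACTAGCTAGA → Tm = 34°C (< 36°C)
First 13 bases: TCACTAGCTAGAG → Tm = 38°C (≥ 36°C)
Since every base adds ≥2°C, Tm only increases with n, so the threshold is first crossed at n = 13.

n = 13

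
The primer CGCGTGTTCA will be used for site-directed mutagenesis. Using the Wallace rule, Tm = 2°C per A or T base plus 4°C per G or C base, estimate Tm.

32°C

C=3, A=1, T=3, G=3
AT pairs contribute 4, GC pairs contribute 6.
Tm = 2(4) + 4(6) = 8 + 24 = 32°C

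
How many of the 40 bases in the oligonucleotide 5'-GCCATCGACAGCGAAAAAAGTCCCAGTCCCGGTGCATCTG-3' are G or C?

Base counts: G=10, A=11, C=13, T=6
Total G or C: 10 + 13 = 23

23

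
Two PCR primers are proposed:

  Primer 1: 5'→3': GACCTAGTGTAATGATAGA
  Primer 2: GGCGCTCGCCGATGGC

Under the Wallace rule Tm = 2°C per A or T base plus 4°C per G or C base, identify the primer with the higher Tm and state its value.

Primer 1: A+T=12, G+C=7 → Tm = 2(12)+4(7) = 52°C
Primer 2: A+T=3, G+C=13 → Tm = 2(3)+4(13) = 58°C
52°C vs 58°C → primer 2 is higher.

Primer 2, 58°C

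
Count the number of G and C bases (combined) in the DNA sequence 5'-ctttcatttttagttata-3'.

3

G=1, C=2, A=4, T=11
G+C = 1 + 2 = 3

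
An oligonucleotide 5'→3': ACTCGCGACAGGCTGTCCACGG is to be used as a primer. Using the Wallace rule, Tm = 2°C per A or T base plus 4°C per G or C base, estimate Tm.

A=4, G=7, T=3, C=8
A+T = 7, G+C = 15
Tm = 4·15 + 2·7 = 60 + 14 = 74°C

74°C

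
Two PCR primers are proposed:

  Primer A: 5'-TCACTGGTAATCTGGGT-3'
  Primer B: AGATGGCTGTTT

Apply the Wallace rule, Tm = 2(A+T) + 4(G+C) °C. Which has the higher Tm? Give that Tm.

Primer A: A+T=9, G+C=8 → Tm = 2(9)+4(8) = 50°C
Primer B: A+T=7, G+C=5 → Tm = 2(7)+4(5) = 34°C
50°C vs 34°C → primer A is higher.

Primer A, 50°C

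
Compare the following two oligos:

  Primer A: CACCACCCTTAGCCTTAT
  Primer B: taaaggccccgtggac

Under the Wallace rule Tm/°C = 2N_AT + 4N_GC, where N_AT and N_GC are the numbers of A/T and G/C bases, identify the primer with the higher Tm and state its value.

Primer A: A+T=9, G+C=9 → Tm = 2(9)+4(9) = 54°C
Primer B: A+T=6, G+C=10 → Tm = 2(6)+4(10) = 52°C
54°C vs 52°C → primer A is higher.

Primer A, 54°C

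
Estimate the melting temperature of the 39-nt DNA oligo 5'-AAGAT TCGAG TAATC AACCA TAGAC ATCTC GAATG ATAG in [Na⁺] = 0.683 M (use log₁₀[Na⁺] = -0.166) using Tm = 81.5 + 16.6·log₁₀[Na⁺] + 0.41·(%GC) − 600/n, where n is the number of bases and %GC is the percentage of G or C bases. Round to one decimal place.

Length n = 39. Base counts: T=9, C=7, A=16, G=7
G+C = 14, so %GC = 14/39 × 100 = 35.897%
Salt term: 16.6 × (-0.166) = -2.756
GC term: 0.41 × 35.897 = 14.718; length term: −600/39 = −15.385
Tm = 81.5 + (-2.756) + 14.718 − 15.385 = 78.077 → 78.1°C

78.1°C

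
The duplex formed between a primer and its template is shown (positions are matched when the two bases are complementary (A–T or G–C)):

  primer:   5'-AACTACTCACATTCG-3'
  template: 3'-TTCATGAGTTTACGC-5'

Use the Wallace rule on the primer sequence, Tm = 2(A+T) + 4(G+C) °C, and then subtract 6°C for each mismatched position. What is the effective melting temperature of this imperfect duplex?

Primer base counts: A=5, T=4, G=1, C=5 → A+T=9, G+C=6
Perfect-match Tm = 2(9) + 4(6) = 18 + 24 = 42°C
Mismatches (positions where the bases are not complementary): 3 (at positions 3, 10, 13)
Effective Tm = 42 − 3×6 = 42 − 18 = 24°C

24°C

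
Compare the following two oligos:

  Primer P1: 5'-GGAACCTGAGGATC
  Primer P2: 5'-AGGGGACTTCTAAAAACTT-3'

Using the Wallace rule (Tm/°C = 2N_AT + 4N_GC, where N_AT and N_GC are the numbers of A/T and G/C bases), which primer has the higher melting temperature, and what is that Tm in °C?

Primer P2, 52°C

Primer P1: A+T=6, G+C=8 → Tm = 2(6)+4(8) = 44°C
Primer P2: A+T=12, G+C=7 → Tm = 2(12)+4(7) = 52°C
44°C vs 52°C → primer P2 is higher.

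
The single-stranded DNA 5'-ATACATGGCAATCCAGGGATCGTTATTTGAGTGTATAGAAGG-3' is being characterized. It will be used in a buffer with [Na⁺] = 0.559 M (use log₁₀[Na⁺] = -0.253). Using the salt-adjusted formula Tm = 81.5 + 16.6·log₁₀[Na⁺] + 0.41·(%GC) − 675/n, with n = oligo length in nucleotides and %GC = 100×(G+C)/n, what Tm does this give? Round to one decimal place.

77.8°C

Length n = 42. Counting bases: A=13, G=12, C=5, T=12
G+C = 17, so %GC = 17/42 × 100 = 40.476%
Salt term: 16.6 × (-0.253) = -4.2
GC term: 0.41 × 40.476 = 16.595; length term: −675/42 = −16.071
Tm = 81.5 + (-4.2) + 16.595 − 16.071 = 77.824 → 77.8°C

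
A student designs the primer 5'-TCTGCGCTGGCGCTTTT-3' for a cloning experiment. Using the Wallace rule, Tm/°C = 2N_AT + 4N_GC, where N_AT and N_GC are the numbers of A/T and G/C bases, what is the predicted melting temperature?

Scanning the sequence gives A=0, G=5, C=5, T=7.
A+T = 7, G+C = 10
Tm = 2(7) + 4(10) = 14 + 40 = 54°C

54°C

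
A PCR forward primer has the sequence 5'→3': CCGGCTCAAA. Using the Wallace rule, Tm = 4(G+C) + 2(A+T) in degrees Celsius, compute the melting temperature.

A=3, C=4, G=2, T=1
So N_AT = 4 and N_GC = 6.
Tm = 2(4) + 4(6) = 8 + 24 = 32°C

32°C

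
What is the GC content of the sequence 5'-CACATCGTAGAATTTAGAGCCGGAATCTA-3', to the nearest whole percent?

Base counts: C=6, T=7, A=10, G=6
G+C = 6 + 6 = 12 out of 29 bases
%GC = 12/29 × 100 = 41.38% ≈ 41%

41%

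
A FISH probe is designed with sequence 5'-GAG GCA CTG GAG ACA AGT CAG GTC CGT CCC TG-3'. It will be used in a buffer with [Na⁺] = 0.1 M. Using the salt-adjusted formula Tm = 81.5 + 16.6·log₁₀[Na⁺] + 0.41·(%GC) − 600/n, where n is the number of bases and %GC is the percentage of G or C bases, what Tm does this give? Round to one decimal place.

Length n = 32. Base counts: A=7, G=11, C=9, T=5
G+C = 20, so %GC = 20/32 × 100 = 62.5%
Salt term: 16.6 × (-1) = -16.6
GC term: 0.41 × 62.5 = 25.625; length term: −600/32 = −18.75
Tm = 81.5 + (-16.6) + 25.625 − 18.75 = 71.775 → 71.8°C

71.8°C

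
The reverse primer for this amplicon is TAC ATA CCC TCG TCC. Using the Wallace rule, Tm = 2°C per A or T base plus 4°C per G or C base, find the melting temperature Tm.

Base counts: G=1, A=3, T=4, C=7
So N_AT = 7 and N_GC = 8.
Tm = 2×7 + 4×8 = 46°C

46°C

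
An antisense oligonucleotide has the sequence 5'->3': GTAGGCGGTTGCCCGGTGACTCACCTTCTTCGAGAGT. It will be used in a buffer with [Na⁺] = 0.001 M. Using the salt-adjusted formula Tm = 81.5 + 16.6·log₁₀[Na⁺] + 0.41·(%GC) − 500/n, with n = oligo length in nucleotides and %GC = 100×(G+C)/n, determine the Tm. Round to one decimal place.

Length n = 37. T=10, A=5, C=10, G=12
G+C = 22, so %GC = 22/37 × 100 = 59.459%
Salt term: 16.6 × (-3) = -49.8
GC term: 0.41 × 59.459 = 24.378; length term: −500/37 = −13.514
Tm = 81.5 + (-49.8) + 24.378 − 13.514 = 42.564 → 42.6°C

42.6°C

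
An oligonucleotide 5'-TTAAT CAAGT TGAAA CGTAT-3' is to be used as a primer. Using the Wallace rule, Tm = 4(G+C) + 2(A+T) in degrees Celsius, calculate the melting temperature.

50°C

Scanning the sequence gives C=2, A=8, G=3, T=7.
So N_AT = 15 and N_GC = 5.
Tm = 2(15) + 4(5) = 30 + 20 = 50°C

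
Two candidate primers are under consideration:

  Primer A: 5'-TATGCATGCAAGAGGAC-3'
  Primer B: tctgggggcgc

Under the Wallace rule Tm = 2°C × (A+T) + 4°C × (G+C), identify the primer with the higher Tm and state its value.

Primer A: A+T=9, G+C=8 → Tm = 2(9)+4(8) = 50°C
Primer B: A+T=2, G+C=9 → Tm = 2(2)+4(9) = 40°C
50°C vs 40°C → primer A is higher.

Primer A, 50°C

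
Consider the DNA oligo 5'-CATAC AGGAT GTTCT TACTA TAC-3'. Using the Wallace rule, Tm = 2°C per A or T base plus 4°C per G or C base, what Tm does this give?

Scanning the sequence gives G=3, T=8, C=5, A=7.
So N_AT = 15 and N_GC = 8.
Tm = 2×15 + 4×8 = 62°C

62°C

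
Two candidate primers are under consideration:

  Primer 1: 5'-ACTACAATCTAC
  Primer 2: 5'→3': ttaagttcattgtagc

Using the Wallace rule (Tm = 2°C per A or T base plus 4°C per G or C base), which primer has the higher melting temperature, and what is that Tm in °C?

Primer 1: A+T=8, G+C=4 → Tm = 2(8)+4(4) = 32°C
Primer 2: A+T=11, G+C=5 → Tm = 2(11)+4(5) = 42°C
32°C vs 42°C → primer 2 is higher.

Primer 2, 42°C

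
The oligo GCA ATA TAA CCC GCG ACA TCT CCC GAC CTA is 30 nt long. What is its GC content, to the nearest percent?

Base counts: A=9, G=4, T=5, C=12
G+C = 4 + 12 = 16 out of 30 bases
%GC = 16/30 × 100 = 53.33% ≈ 53%

53%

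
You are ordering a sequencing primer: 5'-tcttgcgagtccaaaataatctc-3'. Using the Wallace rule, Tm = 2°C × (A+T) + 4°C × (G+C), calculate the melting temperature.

G=3, A=7, C=6, T=7
So N_AT = 14 and N_GC = 9.
Tm = 2×14 + 4×9 = 64°C

64°C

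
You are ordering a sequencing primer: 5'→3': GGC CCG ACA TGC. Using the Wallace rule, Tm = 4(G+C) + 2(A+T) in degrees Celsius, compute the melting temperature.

Counting bases: G=4, T=1, C=5, A=2
AT pairs contribute 3, GC pairs contribute 9.
Tm = 2×3 + 4×9 = 42°C

42°C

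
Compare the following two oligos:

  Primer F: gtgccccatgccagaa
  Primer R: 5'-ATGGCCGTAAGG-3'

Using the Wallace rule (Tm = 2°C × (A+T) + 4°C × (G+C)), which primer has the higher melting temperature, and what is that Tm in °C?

Primer F, 52°C

Primer F: A+T=6, G+C=10 → Tm = 2(6)+4(10) = 52°C
Primer R: A+T=5, G+C=7 → Tm = 2(5)+4(7) = 38°C
52°C vs 38°C → primer F is higher.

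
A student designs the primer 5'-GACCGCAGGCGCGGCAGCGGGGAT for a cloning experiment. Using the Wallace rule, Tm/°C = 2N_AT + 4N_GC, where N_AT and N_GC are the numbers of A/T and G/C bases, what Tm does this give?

A=4, T=1, C=7, G=12
So N_AT = 5 and N_GC = 19.
Tm = 4·19 + 2·5 = 76 + 10 = 86°C

86°C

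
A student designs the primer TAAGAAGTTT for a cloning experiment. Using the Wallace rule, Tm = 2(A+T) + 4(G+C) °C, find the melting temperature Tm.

24°C

Base counts: G=2, T=4, A=4, C=0
A+T = 8, G+C = 2
Tm = 2×8 + 4×2 = 24°C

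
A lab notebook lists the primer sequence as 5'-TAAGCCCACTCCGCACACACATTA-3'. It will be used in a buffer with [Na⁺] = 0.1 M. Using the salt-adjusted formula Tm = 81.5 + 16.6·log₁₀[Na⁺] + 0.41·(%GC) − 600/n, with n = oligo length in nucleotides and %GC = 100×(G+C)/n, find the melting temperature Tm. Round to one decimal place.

Length n = 24. Base counts: G=2, T=4, A=8, C=10
G+C = 12, so %GC = 12/24 × 100 = 50%
Salt term: 16.6 × (-1) = -16.6
GC term: 0.41 × 50 = 20.5; length term: −600/24 = −25
Tm = 81.5 + (-16.6) + 20.5 − 25 = 60.4 → 60.4°C

60.4°C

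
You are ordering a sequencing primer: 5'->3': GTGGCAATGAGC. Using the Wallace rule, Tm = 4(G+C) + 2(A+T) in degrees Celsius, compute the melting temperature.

Base counts: A=3, T=2, G=5, C=2
So N_AT = 5 and N_GC = 7.
Tm = 2×5 + 4×7 = 38°C

38°C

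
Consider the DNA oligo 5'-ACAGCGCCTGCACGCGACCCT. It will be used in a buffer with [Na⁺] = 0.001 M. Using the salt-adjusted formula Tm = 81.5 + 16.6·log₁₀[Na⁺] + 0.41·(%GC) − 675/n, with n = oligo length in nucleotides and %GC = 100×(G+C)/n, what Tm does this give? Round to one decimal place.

Length n = 21. Counting bases: C=10, T=2, A=4, G=5
G+C = 15, so %GC = 15/21 × 100 = 71.429%
Salt term: 16.6 × (-3) = -49.8
GC term: 0.41 × 71.429 = 29.286; length term: −675/21 = −32.143
Tm = 81.5 + (-49.8) + 29.286 − 32.143 = 28.843 → 28.8°C

28.8°C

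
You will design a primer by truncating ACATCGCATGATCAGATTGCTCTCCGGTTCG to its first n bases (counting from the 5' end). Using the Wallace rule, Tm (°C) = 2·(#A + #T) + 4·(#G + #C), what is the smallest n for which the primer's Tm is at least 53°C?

n = 19

First 18 bases: ACATCGCATGATCAGATT → Tm = 50°C (< 53°C)
First 19 bases: ACATCGCATGATCAGATTG → Tm = 54°C (≥ 53°C)
Each additional base adds 2°C (A/T) or 4°C (G/C), so Tm is non-decreasing in n; n = 19 is the first length to reach 53°C.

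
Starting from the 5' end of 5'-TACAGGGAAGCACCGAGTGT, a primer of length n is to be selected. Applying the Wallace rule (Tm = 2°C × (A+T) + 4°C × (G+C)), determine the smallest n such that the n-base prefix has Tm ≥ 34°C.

First 10 bases: TACAGGGAAG → Tm = 30°C (< 34°C)
First 11 bases: TACAGGGAAGC → Tm = 34°C (≥ 34°C)
Each additional base adds 2°C (A/T) or 4°C (G/C), so Tm is non-decreasing in n; n = 11 is the first length to reach 34°C.

n = 11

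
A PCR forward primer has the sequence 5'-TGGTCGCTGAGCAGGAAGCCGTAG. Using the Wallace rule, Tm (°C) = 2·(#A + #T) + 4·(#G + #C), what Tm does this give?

C=5, T=4, A=5, G=10
AT pairs contribute 9, GC pairs contribute 15.
Tm = 4·15 + 2·9 = 60 + 18 = 78°C

78°C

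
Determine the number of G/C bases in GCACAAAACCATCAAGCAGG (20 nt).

10

Counting bases: A=9, T=1, C=6, G=4
G+C = 4 + 6 = 10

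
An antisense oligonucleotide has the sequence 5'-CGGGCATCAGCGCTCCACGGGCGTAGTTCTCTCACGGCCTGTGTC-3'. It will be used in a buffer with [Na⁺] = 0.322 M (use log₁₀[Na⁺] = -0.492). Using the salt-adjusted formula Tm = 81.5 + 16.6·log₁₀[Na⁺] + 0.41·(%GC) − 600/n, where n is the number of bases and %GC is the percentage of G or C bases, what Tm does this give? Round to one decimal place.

87.3°C

Length n = 45. Scanning the sequence gives G=14, A=5, T=10, C=16.
G+C = 30, so %GC = 30/45 × 100 = 66.667%
Salt term: 16.6 × (-0.492) = -8.167
GC term: 0.41 × 66.667 = 27.333; length term: −600/45 = −13.333
Tm = 81.5 + (-8.167) + 27.333 − 13.333 = 87.333 → 87.3°C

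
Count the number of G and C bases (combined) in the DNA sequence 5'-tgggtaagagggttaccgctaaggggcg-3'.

A=6, G=13, C=4, T=5
Total G or C: 13 + 4 = 17

17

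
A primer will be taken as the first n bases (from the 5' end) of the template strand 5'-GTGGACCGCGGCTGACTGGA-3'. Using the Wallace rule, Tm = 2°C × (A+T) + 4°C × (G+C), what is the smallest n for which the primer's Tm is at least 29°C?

First 8 bases: GTGGACCG → Tm = 28°C (< 29°C)
First 9 bases: GTGGACCGC → Tm = 32°C (≥ 29°C)
Since every base adds ≥2°C, Tm only increases with n, so the threshold is first crossed at n = 9.

n = 9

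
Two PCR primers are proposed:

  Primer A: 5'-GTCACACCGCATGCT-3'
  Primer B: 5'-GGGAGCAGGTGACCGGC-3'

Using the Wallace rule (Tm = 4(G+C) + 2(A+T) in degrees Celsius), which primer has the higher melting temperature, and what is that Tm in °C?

Primer A: A+T=6, G+C=9 → Tm = 2(6)+4(9) = 48°C
Primer B: A+T=4, G+C=13 → Tm = 2(4)+4(13) = 60°C
48°C vs 60°C → primer B is higher.

Primer B, 60°C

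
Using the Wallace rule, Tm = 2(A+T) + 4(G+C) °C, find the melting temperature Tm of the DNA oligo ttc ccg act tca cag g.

50°C

C=6, A=3, G=3, T=4
AT pairs contribute 7, GC pairs contribute 9.
Tm = 2×7 + 4×9 = 50°C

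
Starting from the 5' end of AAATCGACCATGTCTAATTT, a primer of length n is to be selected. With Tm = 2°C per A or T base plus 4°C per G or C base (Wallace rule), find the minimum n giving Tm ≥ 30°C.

First 10 bases: AAATCGACCA → Tm = 28°C (< 30°C)
First 11 bases: AAATCGACCAT → Tm = 30°C (≥ 30°C)
Each additional base adds 2°C (A/T) or 4°C (G/C), so Tm is non-decreasing in n; n = 11 is the first length to reach 30°C.

n = 11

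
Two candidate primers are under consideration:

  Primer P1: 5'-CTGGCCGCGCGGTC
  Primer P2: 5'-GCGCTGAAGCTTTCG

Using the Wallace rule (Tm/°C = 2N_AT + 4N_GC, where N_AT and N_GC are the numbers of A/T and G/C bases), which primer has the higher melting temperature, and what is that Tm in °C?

Primer P1: A+T=2, G+C=12 → Tm = 2(2)+4(12) = 52°C
Primer P2: A+T=6, G+C=9 → Tm = 2(6)+4(9) = 48°C
52°C vs 48°C → primer P1 is higher.

Primer P1, 52°C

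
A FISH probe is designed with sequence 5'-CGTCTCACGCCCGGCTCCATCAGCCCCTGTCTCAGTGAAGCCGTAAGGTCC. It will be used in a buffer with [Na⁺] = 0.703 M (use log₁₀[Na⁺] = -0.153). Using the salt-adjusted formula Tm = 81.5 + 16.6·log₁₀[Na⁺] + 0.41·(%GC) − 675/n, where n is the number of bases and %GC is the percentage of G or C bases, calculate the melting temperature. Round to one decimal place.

Length n = 51. Counting bases: A=8, C=21, G=12, T=10
G+C = 33, so %GC = 33/51 × 100 = 64.706%
Salt term: 16.6 × (-0.153) = -2.54
GC term: 0.41 × 64.706 = 26.529; length term: −675/51 = −13.235
Tm = 81.5 + (-2.54) + 26.529 − 13.235 = 92.254 → 92.3°C

92.3°C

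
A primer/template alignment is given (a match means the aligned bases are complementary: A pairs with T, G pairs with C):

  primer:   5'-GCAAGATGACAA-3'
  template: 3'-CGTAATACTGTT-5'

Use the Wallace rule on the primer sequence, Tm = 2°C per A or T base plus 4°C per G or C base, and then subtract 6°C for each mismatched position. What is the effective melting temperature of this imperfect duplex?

22°C

Primer base counts: A=6, T=1, G=3, C=2 → A+T=7, G+C=5
Perfect-match Tm = 2(7) + 4(5) = 14 + 20 = 34°C
Mismatches (positions where the bases are not complementary): 2 (at positions 4, 5)
Effective Tm = 34 − 2×6 = 34 − 12 = 22°C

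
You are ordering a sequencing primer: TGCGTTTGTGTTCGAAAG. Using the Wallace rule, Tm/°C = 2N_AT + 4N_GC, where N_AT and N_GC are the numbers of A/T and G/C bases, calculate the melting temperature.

52°C

A=3, C=2, G=6, T=7
AT pairs contribute 10, GC pairs contribute 8.
Tm = 4·8 + 2·10 = 32 + 20 = 52°C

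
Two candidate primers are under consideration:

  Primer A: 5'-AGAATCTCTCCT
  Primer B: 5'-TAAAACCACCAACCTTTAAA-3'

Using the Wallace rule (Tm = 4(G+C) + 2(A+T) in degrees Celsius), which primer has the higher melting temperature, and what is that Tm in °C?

Primer B, 52°C

Primer A: A+T=7, G+C=5 → Tm = 2(7)+4(5) = 34°C
Primer B: A+T=14, G+C=6 → Tm = 2(14)+4(6) = 52°C
34°C vs 52°C → primer B is higher.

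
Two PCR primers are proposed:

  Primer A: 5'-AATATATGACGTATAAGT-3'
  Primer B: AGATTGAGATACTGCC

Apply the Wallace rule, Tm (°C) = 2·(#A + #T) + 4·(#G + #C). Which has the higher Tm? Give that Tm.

Primer B, 46°C

Primer A: A+T=14, G+C=4 → Tm = 2(14)+4(4) = 44°C
Primer B: A+T=9, G+C=7 → Tm = 2(9)+4(7) = 46°C
44°C vs 46°C → primer B is higher.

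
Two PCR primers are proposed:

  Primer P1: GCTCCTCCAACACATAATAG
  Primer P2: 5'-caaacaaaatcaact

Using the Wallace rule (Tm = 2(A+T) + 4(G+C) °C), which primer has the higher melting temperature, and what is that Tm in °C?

Primer P1: A+T=11, G+C=9 → Tm = 2(11)+4(9) = 58°C
Primer P2: A+T=11, G+C=4 → Tm = 2(11)+4(4) = 38°C
58°C vs 38°C → primer P1 is higher.

Primer P1, 58°C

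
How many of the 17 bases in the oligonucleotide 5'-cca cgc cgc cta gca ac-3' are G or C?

12

Scanning the sequence gives G=3, C=9, A=4, T=1.
G+C = 3 + 9 = 12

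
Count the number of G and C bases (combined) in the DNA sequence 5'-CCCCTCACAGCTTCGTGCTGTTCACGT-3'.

Base counts: T=8, A=3, G=5, C=11
G+C = 5 + 11 = 16

16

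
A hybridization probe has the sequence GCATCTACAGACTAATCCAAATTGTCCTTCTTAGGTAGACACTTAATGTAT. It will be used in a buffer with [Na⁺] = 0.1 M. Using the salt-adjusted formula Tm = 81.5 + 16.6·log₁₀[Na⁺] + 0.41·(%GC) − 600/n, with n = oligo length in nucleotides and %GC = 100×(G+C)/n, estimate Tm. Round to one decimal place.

67.6°C

Length n = 51. T=17, C=11, A=16, G=7
G+C = 18, so %GC = 18/51 × 100 = 35.294%
Salt term: 16.6 × (-1) = -16.6
GC term: 0.41 × 35.294 = 14.471; length term: −600/51 = −11.765
Tm = 81.5 + (-16.6) + 14.471 − 11.765 = 67.606 → 67.6°C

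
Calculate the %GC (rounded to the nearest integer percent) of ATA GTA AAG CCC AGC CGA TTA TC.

Counting bases: A=8, C=6, T=5, G=4
G+C = 4 + 6 = 10 out of 23 bases
%GC = 10/23 × 100 = 43.48% ≈ 43%

43%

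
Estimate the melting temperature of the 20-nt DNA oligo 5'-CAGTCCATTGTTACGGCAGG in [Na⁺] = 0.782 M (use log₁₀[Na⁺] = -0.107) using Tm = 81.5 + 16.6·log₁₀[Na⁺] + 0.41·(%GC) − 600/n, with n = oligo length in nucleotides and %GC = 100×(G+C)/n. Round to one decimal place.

Length n = 20. Base counts: C=5, T=5, G=6, A=4
G+C = 11, so %GC = 11/20 × 100 = 55%
Salt term: 16.6 × (-0.107) = -1.776
GC term: 0.41 × 55 = 22.55; length term: −600/20 = −30
Tm = 81.5 + (-1.776) + 22.55 − 30 = 72.274 → 72.3°C

72.3°C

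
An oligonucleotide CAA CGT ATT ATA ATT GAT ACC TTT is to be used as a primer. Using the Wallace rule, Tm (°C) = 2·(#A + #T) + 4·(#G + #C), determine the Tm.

60°C

Base counts: T=10, C=4, A=8, G=2
A+T = 18, G+C = 6
Tm = 4·6 + 2·18 = 24 + 36 = 60°C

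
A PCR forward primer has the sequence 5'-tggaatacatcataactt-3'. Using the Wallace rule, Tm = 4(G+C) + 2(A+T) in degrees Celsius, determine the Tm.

46°C

Scanning the sequence gives T=6, C=3, G=2, A=7.
So N_AT = 13 and N_GC = 5.
Tm = 4·5 + 2·13 = 20 + 26 = 46°C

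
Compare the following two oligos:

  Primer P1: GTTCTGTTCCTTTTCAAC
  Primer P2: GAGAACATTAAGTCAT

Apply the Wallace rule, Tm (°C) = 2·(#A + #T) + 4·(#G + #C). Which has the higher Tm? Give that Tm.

Primer P1, 50°C

Primer P1: A+T=11, G+C=7 → Tm = 2(11)+4(7) = 50°C
Primer P2: A+T=11, G+C=5 → Tm = 2(11)+4(5) = 42°C
50°C vs 42°C → primer P1 is higher.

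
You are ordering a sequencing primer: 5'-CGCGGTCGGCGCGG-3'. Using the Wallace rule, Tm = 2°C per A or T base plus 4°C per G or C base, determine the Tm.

54°C

Base counts: G=8, T=1, C=5, A=0
AT pairs contribute 1, GC pairs contribute 13.
Tm = 2(1) + 4(13) = 2 + 52 = 54°C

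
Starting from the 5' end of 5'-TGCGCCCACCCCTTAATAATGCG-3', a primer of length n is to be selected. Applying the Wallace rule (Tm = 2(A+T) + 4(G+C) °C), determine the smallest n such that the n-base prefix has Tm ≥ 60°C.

First 19 bases: TGCGCCCACCCCTTAATAA → Tm = 58°C (< 60°C)
First 20 bases: TGCGCCCACCCCTTAATAAT → Tm = 60°C (≥ 60°C)
Since every base adds ≥2°C, Tm only increases with n, so the threshold is first crossed at n = 20.

n = 20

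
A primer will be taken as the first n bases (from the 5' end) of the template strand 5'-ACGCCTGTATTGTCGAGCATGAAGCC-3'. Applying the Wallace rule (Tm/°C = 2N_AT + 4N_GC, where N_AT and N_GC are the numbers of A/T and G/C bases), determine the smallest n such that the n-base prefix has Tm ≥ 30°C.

n = 10

First 9 bases: ACGCCTGTA → Tm = 28°C (< 30°C)
First 10 bases: ACGCCTGTAT → Tm = 30°C (≥ 30°C)
Each additional base adds 2°C (A/T) or 4°C (G/C), so Tm is non-decreasing in n; n = 10 is the first length to reach 30°C.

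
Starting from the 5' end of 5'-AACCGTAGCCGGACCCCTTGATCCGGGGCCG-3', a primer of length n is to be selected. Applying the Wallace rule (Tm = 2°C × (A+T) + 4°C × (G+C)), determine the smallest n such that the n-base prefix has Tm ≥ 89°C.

n = 27

First 26 bases: AACCGTAGCCGGACCCCTTGATCCGG → Tm = 86°C (< 89°C)
First 27 bases: AACCGTAGCCGGACCCCTTGATCCGGG → Tm = 90°C (≥ 89°C)
Since every base adds ≥2°C, Tm only increases with n, so the threshold is first crossed at n = 27.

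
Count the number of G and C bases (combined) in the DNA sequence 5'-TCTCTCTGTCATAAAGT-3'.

Scanning the sequence gives C=4, T=7, A=4, G=2.
G+C = 2 + 4 = 6

6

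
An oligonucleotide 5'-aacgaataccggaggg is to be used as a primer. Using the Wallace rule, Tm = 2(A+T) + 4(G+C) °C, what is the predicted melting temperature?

50°C

Scanning the sequence gives T=1, A=6, G=6, C=3.
So N_AT = 7 and N_GC = 9.
Tm = 2(7) + 4(9) = 14 + 36 = 50°C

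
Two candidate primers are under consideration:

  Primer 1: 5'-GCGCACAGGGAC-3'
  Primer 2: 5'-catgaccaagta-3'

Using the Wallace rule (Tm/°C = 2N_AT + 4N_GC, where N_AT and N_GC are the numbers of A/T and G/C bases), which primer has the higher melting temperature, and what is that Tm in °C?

Primer 1, 42°C

Primer 1: A+T=3, G+C=9 → Tm = 2(3)+4(9) = 42°C
Primer 2: A+T=7, G+C=5 → Tm = 2(7)+4(5) = 34°C
42°C vs 34°C → primer 1 is higher.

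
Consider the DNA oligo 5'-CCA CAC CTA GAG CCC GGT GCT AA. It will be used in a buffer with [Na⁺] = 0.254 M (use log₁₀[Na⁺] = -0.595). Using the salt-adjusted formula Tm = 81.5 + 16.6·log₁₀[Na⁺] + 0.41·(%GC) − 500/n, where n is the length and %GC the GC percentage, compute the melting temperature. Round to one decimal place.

Length n = 23. T=3, C=9, G=5, A=6
G+C = 14, so %GC = 14/23 × 100 = 60.87%
Salt term: 16.6 × (-0.595) = -9.877
GC term: 0.41 × 60.87 = 24.957; length term: −500/23 = −21.739
Tm = 81.5 + (-9.877) + 24.957 − 21.739 = 74.841 → 74.8°C

74.8°C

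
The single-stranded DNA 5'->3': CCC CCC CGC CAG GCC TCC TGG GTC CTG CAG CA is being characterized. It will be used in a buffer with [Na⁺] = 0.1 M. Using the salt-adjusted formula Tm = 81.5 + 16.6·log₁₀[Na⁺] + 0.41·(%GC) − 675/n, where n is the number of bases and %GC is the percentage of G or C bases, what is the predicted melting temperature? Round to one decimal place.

75.8°C

Length n = 32. Counting bases: C=17, G=8, A=3, T=4
G+C = 25, so %GC = 25/32 × 100 = 78.125%
Salt term: 16.6 × (-1) = -16.6
GC term: 0.41 × 78.125 = 32.031; length term: −675/32 = −21.094
Tm = 81.5 + (-16.6) + 32.031 − 21.094 = 75.837 → 75.8°C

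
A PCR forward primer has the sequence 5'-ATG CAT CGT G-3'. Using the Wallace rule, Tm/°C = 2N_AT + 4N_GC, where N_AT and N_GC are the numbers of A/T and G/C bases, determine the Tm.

G=3, T=3, C=2, A=2
AT pairs contribute 5, GC pairs contribute 5.
Tm = 2×5 + 4×5 = 30°C

30°C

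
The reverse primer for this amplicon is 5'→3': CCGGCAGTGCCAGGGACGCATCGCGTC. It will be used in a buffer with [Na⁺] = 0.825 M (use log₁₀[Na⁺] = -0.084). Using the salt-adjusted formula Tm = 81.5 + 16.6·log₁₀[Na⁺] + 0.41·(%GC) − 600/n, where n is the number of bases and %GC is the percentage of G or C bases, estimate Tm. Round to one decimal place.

Length n = 27. A=4, T=3, G=10, C=10
G+C = 20, so %GC = 20/27 × 100 = 74.074%
Salt term: 16.6 × (-0.084) = -1.394
GC term: 0.41 × 74.074 = 30.37; length term: −600/27 = −22.222
Tm = 81.5 + (-1.394) + 30.37 − 22.222 = 88.254 → 88.3°C

88.3°C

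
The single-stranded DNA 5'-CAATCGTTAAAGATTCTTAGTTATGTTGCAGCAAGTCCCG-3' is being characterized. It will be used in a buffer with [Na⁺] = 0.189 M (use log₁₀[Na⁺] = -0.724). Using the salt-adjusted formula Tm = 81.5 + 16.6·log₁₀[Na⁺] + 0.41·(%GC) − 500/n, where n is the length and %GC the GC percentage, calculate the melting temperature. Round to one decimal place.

Length n = 40. A=11, T=13, G=8, C=8
G+C = 16, so %GC = 16/40 × 100 = 40%
Salt term: 16.6 × (-0.724) = -12.018
GC term: 0.41 × 40 = 16.4; length term: −500/40 = −12.5
Tm = 81.5 + (-12.018) + 16.4 − 12.5 = 73.382 → 73.4°C

73.4°C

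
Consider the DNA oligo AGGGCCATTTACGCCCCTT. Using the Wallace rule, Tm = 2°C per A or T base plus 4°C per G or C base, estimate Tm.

60°C

T=5, C=7, A=3, G=4
AT pairs contribute 8, GC pairs contribute 11.
Tm = 2(8) + 4(11) = 16 + 44 = 60°C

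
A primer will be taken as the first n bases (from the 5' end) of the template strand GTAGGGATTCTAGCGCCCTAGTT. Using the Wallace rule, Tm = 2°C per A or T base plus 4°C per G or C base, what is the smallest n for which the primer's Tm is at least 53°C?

n = 17

First 16 bases: GTAGGGATTCTAGCGC → Tm = 50°C (< 53°C)
First 17 bases: GTAGGGATTCTAGCGCC → Tm = 54°C (≥ 53°C)
Each additional base adds 2°C (A/T) or 4°C (G/C), so Tm is non-decreasing in n; n = 17 is the first length to reach 53°C.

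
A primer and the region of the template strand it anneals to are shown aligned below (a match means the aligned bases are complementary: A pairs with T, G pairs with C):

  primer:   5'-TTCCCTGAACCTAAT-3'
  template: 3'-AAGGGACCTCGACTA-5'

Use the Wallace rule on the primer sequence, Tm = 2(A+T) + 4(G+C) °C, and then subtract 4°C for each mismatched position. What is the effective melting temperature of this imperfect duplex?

30°C

Primer base counts: A=4, T=5, G=1, C=5 → A+T=9, G+C=6
Perfect-match Tm = 2(9) + 4(6) = 18 + 24 = 42°C
Mismatches (positions where the bases are not complementary): 3 (at positions 8, 10, 13)
Effective Tm = 42 − 3×4 = 42 − 12 = 30°C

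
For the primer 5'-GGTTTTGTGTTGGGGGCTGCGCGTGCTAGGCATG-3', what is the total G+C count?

21

Base counts: G=16, A=2, C=5, T=11
Total G or C: 16 + 5 = 21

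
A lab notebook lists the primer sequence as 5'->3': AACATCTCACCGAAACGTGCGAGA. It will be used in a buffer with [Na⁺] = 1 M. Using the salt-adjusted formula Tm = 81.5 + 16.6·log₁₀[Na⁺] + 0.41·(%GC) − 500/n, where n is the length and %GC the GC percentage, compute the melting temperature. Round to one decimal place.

81.2°C

Length n = 24. Base counts: A=9, T=3, C=7, G=5
G+C = 12, so %GC = 12/24 × 100 = 50%
Salt term: 16.6 × (0) = 0
GC term: 0.41 × 50 = 20.5; length term: −500/24 = −20.833
Tm = 81.5 + (0) + 20.5 − 20.833 = 81.167 → 81.2°C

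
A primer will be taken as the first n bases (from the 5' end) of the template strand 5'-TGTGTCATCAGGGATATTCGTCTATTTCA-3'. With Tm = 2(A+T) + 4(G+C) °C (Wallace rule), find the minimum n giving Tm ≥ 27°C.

n = 10

First 9 bases: TGTGTCATC → Tm = 26°C (< 27°C)
First 10 bases: TGTGTCATCA → Tm = 28°C (≥ 27°C)
Each additional base adds 2°C (A/T) or 4°C (G/C), so Tm is non-decreasing in n; n = 10 is the first length to reach 27°C.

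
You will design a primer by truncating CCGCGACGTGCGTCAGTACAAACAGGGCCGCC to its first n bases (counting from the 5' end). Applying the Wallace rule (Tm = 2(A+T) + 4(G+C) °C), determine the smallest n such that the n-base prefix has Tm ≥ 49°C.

First 13 bases: CCGCGACGTGCGT → Tm = 46°C (< 49°C)
First 14 bases: CCGCGACGTGCGTC → Tm = 50°C (≥ 49°C)
Each additional base adds 2°C (A/T) or 4°C (G/C), so Tm is non-decreasing in n; n = 14 is the first length to reach 49°C.

n = 14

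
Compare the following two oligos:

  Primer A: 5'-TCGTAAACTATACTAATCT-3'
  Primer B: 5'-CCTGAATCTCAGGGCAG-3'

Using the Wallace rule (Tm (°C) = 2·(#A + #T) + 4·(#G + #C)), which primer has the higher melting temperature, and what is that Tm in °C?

Primer B, 54°C

Primer A: A+T=14, G+C=5 → Tm = 2(14)+4(5) = 48°C
Primer B: A+T=7, G+C=10 → Tm = 2(7)+4(10) = 54°C
48°C vs 54°C → primer B is higher.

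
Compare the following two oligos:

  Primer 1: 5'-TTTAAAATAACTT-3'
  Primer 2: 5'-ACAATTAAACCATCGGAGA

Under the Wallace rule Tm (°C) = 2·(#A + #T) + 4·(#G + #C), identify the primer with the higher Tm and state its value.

Primer 2, 52°C

Primer 1: A+T=12, G+C=1 → Tm = 2(12)+4(1) = 28°C
Primer 2: A+T=12, G+C=7 → Tm = 2(12)+4(7) = 52°C
28°C vs 52°C → primer 2 is higher.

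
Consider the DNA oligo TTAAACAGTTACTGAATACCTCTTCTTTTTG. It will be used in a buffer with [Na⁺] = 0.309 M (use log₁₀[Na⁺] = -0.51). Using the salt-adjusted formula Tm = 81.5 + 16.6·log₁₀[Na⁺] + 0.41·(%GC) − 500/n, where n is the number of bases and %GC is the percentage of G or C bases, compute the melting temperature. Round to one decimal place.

Length n = 31. Base counts: G=3, C=6, T=14, A=8
G+C = 9, so %GC = 9/31 × 100 = 29.032%
Salt term: 16.6 × (-0.51) = -8.466
GC term: 0.41 × 29.032 = 11.903; length term: −500/31 = −16.129
Tm = 81.5 + (-8.466) + 11.903 − 16.129 = 68.808 → 68.8°C

68.8°C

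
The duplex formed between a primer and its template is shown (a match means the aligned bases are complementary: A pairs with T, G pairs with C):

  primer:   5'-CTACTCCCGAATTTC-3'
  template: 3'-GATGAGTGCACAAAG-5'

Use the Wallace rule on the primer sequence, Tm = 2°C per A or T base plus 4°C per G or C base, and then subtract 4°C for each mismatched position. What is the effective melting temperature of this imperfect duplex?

32°C

Primer base counts: A=3, T=5, G=1, C=6 → A+T=8, G+C=7
Perfect-match Tm = 2(8) + 4(7) = 16 + 28 = 44°C
Mismatches (positions where the bases are not complementary): 3 (at positions 7, 10, 11)
Effective Tm = 44 − 3×4 = 44 − 12 = 32°C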